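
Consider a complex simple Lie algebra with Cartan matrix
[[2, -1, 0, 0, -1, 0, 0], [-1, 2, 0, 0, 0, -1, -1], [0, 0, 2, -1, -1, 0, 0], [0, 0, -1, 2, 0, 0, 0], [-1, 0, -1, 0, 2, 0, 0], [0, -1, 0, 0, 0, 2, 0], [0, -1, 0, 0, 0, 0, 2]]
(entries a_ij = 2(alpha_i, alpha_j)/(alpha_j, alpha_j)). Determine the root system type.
The matrix has rank 7 with 2's on the diagonal. Reading the off-diagonal entries as Dynkin edges (a single edge where a_ij = a_ji = -1; a double or triple edge where a_ij * a_ji = 2 or 3), the diagram is a chain of 5 nodes with a fork of two nodes at one end (D_7). One simple-root ordering that puts it in standard form is (alpha_4, alpha_3, alpha_5, alpha_1, alpha_2, alpha_6, alpha_7). So the algebra is type D_7, i.e. so(14).

type D_7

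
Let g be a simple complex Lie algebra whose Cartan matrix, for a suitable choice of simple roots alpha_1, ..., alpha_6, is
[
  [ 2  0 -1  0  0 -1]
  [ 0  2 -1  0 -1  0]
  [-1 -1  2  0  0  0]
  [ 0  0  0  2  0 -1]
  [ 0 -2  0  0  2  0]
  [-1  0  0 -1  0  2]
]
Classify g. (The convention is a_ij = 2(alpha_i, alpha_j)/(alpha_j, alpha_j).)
The matrix has rank 6 with 2's on the diagonal. Reading the off-diagonal entries as Dynkin edges (a single edge where a_ij = a_ji = -1; a double or triple edge where a_ij * a_ji = 2 or 3), the diagram is a chain of 6 nodes with a double edge at one end; the terminal node there is the unique long simple root (C_6). One simple-root ordering that puts it in standard form is (alpha_4, alpha_6, alpha_1, alpha_3, alpha_2, alpha_5). So the algebra is type C_6, i.e. sp(12).

type C_6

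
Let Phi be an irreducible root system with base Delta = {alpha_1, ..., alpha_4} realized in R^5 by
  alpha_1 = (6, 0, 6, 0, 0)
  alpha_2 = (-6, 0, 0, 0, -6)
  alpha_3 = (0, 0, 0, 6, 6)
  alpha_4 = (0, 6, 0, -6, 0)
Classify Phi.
Compute the Cartan integers a_ij = 2(alpha_i, alpha_j)/(alpha_j, alpha_j); the resulting 4x4 Cartan matrix is
[[2, -1, 0, 0], [-1, 2, -1, 0], [0, -1, 2, -1], [0, 0, -1, 2]].
All simple roots have the same length, so the diagram is simply laced. The associated Dynkin diagram is a chain of 4 nodes with single edges (A_4), so the type is A_4 (the algebra sl(5)).

type A_4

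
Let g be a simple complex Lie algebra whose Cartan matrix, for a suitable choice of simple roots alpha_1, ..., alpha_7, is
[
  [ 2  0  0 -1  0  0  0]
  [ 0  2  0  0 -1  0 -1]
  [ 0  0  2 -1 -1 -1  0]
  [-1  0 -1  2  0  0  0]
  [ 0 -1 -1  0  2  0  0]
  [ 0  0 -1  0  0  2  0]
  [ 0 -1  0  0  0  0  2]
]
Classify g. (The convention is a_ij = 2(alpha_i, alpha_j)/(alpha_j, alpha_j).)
The matrix has rank 7 with 2's on the diagonal. Reading the off-diagonal entries as Dynkin edges (a single edge where a_ij = a_ji = -1; a double or triple edge where a_ij * a_ji = 2 or 3), the diagram is a chain of 6 nodes with one extra node attached to the third node from one end (E_7). One simple-root ordering that puts it in standard form is (alpha_1, alpha_6, alpha_4, alpha_3, alpha_5, alpha_2, alpha_7). So the algebra is type E_7.

E_7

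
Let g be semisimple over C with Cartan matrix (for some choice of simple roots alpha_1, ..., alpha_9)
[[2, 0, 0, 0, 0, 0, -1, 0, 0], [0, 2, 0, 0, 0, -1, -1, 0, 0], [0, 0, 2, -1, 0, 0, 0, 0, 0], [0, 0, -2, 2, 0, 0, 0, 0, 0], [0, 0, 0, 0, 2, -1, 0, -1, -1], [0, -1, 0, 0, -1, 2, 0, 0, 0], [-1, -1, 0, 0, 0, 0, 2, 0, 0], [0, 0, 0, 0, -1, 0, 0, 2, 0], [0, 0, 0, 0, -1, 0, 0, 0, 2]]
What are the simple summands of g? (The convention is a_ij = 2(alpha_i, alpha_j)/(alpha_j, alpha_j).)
The diagram associated to this matrix has two connected components: the simple roots {alpha_3, alpha_4} form a chain of 2 nodes with a double edge at one end; the terminal node there is the unique short simple root (B_2), and {alpha_1, alpha_2, alpha_5, alpha_6, alpha_7, alpha_8, alpha_9} form a chain of 5 nodes with a fork of two nodes at one end (D_7). A semisimple Lie algebra decomposes uniquely as the direct sum of simple ideals, one per connected component of its Dynkin diagram, so g ≅ B_2 ⊕ D_7 (dimension 10 + 91 = 101).

B_2 (so(5)) ⊕ D_7 (so(14))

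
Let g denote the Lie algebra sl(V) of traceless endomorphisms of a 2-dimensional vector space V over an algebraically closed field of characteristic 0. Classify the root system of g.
This is sl(2), which has dimension 2^2 - 1 = 3 and rank 2 - 1 = 1 (a Cartan subalgebra is the diagonal traceless matrices). In the classification of classical Lie algebras, the special linear algebra sl(n+1) has type A_n; here n = 1, so the Dynkin diagram is a chain of 1 nodes with single edges (A_1). Hence the type is A_1.

A_1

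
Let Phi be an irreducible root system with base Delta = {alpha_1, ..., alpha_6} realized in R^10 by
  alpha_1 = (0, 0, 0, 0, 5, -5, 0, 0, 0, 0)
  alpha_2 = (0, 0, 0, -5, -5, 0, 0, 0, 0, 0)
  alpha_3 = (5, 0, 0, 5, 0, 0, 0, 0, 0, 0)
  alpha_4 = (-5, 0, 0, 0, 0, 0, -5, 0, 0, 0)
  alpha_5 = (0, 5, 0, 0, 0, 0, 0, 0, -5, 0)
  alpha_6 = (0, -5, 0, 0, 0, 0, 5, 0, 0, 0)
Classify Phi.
A_6 (sl(7))

Compute the Cartan integers a_ij = 2(alpha_i, alpha_j)/(alpha_j, alpha_j); the resulting 6x6 Cartan matrix is
[[2, -1, 0, 0, 0, 0], [-1, 2, -1, 0, 0, 0], [0, -1, 2, -1, 0, 0], [0, 0, -1, 2, 0, -1], [0, 0, 0, 0, 2, -1], [0, 0, 0, -1, -1, 2]].
All simple roots have the same length, so the diagram is simply laced. The associated Dynkin diagram is a chain of 6 nodes with single edges (A_6), so the type is A_6 (the algebra sl(7)).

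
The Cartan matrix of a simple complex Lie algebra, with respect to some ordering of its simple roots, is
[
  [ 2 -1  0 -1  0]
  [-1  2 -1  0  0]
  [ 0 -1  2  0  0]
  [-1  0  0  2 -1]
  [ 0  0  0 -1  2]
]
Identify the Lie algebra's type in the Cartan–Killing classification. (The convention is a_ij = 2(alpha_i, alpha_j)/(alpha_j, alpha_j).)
The matrix has rank 5 with 2's on the diagonal. Reading the off-diagonal entries as Dynkin edges (a single edge where a_ij = a_ji = -1; a double or triple edge where a_ij * a_ji = 2 or 3), the diagram is a chain of 5 nodes with single edges (A_5). One simple-root ordering that puts it in standard form is (alpha_3, alpha_2, alpha_1, alpha_4, alpha_5). So the algebra is type A_5, i.e. sl(6).

A_5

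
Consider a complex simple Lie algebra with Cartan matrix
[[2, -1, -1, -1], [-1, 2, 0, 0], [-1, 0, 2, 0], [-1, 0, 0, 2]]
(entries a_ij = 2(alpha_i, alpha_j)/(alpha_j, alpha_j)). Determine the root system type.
The matrix has rank 4 with 2's on the diagonal. Reading the off-diagonal entries as Dynkin edges (a single edge where a_ij = a_ji = -1; a double or triple edge where a_ij * a_ji = 2 or 3), the diagram is a chain of 2 nodes with a fork of two nodes at one end (D_4). One simple-root ordering that puts it in standard form is (alpha_2, alpha_1, alpha_4, alpha_3). So the algebra is type D_4, i.e. so(8).

D_4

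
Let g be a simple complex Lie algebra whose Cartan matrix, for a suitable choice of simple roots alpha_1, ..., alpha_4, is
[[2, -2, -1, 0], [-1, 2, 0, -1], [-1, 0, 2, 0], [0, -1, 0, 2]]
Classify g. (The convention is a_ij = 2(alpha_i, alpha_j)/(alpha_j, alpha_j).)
The matrix has rank 4 with 2's on the diagonal. Reading the off-diagonal entries as Dynkin edges (a single edge where a_ij = a_ji = -1; a double or triple edge where a_ij * a_ji = 2 or 3), the diagram is a chain of 4 nodes with a double edge between the middle two (F_4). One simple-root ordering that puts it in standard form is (alpha_3, alpha_1, alpha_2, alpha_4). So the algebra is type F_4.

F_4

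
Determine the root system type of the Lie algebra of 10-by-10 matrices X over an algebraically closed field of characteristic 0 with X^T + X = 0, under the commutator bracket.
type D_5

This is so(10) with 10 even, which has dimension 10(10-1)/2 = 45 and rank 10/2 = 5. In the classification of classical Lie algebras, the orthogonal algebra so(2n) in an even number of variables has type D_n; here n = 5, so the Dynkin diagram is a chain of 3 nodes with a fork of two nodes at one end (D_5). Hence the type is D_5.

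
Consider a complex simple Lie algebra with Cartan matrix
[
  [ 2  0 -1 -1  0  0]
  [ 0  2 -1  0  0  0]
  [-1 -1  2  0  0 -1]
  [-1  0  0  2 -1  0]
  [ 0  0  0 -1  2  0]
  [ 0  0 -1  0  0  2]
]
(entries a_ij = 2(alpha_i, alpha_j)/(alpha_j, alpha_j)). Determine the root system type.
The matrix has rank 6 with 2's on the diagonal. Reading the off-diagonal entries as Dynkin edges (a single edge where a_ij = a_ji = -1; a double or triple edge where a_ij * a_ji = 2 or 3), the diagram is a chain of 4 nodes with a fork of two nodes at one end (D_6). One simple-root ordering that puts it in standard form is (alpha_5, alpha_4, alpha_1, alpha_3, alpha_2, alpha_6). So the algebra is type D_6, i.e. so(12).

D_6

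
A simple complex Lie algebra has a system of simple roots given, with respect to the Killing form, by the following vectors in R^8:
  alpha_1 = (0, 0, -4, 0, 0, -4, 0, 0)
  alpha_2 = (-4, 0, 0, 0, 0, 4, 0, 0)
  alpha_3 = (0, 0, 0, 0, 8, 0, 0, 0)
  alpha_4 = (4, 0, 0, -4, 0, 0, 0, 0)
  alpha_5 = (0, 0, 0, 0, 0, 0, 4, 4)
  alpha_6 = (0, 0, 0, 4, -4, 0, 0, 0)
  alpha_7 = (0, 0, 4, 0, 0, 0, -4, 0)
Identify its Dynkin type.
Compute the Cartan integers a_ij = 2(alpha_i, alpha_j)/(alpha_j, alpha_j); the resulting 7x7 Cartan matrix is
[[2, -1, 0, 0, 0, 0, -1], [-1, 2, 0, -1, 0, 0, 0], [0, 0, 2, 0, 0, -2, 0], [0, -1, 0, 2, 0, -1, 0], [0, 0, 0, 0, 2, 0, -1], [0, 0, -1, -1, 0, 2, 0], [-1, 0, 0, 0, -1, 0, 2]].
The roots have two lengths (squared-length ratio 2:1); the short ones are alpha_{1,2,4,5,6,7}. The associated Dynkin diagram is a chain of 7 nodes with a double edge at one end; the terminal node there is the unique long simple root (C_7), so the type is C_7 (the algebra sp(14)).

C7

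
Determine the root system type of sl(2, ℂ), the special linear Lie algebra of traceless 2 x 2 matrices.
A1

This is sl(2), which has dimension 2^2 - 1 = 3 and rank 2 - 1 = 1 (a Cartan subalgebra is the diagonal traceless matrices). In the classification of classical Lie algebras, the special linear algebra sl(n+1) has type A_n; here n = 1, so the Dynkin diagram is a chain of 1 nodes with single edges (A_1). Hence the type is A_1.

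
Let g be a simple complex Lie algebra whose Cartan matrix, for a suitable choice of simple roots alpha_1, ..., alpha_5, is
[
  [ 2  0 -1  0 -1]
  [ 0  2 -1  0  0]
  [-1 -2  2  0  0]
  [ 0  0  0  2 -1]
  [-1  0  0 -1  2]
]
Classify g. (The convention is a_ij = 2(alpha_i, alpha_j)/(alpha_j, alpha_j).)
The matrix has rank 5 with 2's on the diagonal. Reading the off-diagonal entries as Dynkin edges (a single edge where a_ij = a_ji = -1; a double or triple edge where a_ij * a_ji = 2 or 3), the diagram is a chain of 5 nodes with a double edge at one end; the terminal node there is the unique short simple root (B_5). One simple-root ordering that puts it in standard form is (alpha_4, alpha_5, alpha_1, alpha_3, alpha_2). So the algebra is type B_5, i.e. so(11).

B_5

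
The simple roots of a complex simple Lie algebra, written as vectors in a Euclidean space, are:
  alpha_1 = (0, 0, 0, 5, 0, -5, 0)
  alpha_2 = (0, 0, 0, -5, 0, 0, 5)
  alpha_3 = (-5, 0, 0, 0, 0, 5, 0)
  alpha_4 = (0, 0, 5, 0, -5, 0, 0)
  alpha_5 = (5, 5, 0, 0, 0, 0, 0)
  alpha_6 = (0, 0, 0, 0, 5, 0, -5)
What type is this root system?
A_6

Compute the Cartan integers a_ij = 2(alpha_i, alpha_j)/(alpha_j, alpha_j); the resulting 6x6 Cartan matrix is
[[2, -1, -1, 0, 0, 0], [-1, 2, 0, 0, 0, -1], [-1, 0, 2, 0, -1, 0], [0, 0, 0, 2, 0, -1], [0, 0, -1, 0, 2, 0], [0, -1, 0, -1, 0, 2]].
All simple roots have the same length, so the diagram is simply laced. The associated Dynkin diagram is a chain of 6 nodes with single edges (A_6), so the type is A_6 (the algebra sl(7)).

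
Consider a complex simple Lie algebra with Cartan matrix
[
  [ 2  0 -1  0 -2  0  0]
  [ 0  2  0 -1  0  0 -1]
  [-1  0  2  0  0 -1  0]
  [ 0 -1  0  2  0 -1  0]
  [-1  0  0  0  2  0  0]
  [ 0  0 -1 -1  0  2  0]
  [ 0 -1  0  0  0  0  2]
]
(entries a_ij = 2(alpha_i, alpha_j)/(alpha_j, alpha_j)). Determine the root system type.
B_7

The matrix has rank 7 with 2's on the diagonal. Reading the off-diagonal entries as Dynkin edges (a single edge where a_ij = a_ji = -1; a double or triple edge where a_ij * a_ji = 2 or 3), the diagram is a chain of 7 nodes with a double edge at one end; the terminal node there is the unique short simple root (B_7). One simple-root ordering that puts it in standard form is (alpha_7, alpha_2, alpha_4, alpha_6, alpha_3, alpha_1, alpha_5). So the algebra is type B_7, i.e. so(15).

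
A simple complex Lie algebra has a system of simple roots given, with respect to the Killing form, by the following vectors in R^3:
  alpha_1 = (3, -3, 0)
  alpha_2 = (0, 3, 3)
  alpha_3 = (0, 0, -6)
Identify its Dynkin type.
C_3

Compute the Cartan integers a_ij = 2(alpha_i, alpha_j)/(alpha_j, alpha_j); the resulting 3x3 Cartan matrix is
[[2, -1, 0], [-1, 2, -1], [0, -2, 2]].
The roots have two lengths (squared-length ratio 2:1); the short ones are alpha_{1,2}. The associated Dynkin diagram is a chain of 3 nodes with a double edge at one end; the terminal node there is the unique long simple root (C_3), so the type is C_3 (the algebra sp(6)).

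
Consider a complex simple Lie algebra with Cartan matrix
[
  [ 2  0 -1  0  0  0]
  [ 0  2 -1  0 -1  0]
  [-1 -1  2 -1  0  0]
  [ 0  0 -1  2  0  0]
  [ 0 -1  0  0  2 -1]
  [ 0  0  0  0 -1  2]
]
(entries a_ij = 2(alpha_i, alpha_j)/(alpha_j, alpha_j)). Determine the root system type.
D6

The matrix has rank 6 with 2's on the diagonal. Reading the off-diagonal entries as Dynkin edges (a single edge where a_ij = a_ji = -1; a double or triple edge where a_ij * a_ji = 2 or 3), the diagram is a chain of 4 nodes with a fork of two nodes at one end (D_6). One simple-root ordering that puts it in standard form is (alpha_6, alpha_5, alpha_2, alpha_3, alpha_4, alpha_1). So the algebra is type D_6, i.e. so(12).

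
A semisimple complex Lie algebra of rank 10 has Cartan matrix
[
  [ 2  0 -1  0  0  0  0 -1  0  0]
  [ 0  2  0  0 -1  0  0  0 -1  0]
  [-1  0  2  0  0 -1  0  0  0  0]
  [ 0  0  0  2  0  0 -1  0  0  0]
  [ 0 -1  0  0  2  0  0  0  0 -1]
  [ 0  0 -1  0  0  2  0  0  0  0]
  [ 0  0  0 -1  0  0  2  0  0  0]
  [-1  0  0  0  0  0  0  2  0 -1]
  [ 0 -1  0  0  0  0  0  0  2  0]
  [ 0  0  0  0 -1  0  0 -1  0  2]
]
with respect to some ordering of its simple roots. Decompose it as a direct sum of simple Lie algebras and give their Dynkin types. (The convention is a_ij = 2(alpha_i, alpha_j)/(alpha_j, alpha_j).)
The diagram associated to this matrix has two connected components: the simple roots {alpha_4, alpha_7} form a chain of 2 nodes with single edges (A_2), and {alpha_1, alpha_2, alpha_3, alpha_5, alpha_6, alpha_8, alpha_9, alpha_10} form a chain of 8 nodes with single edges (A_8). A semisimple Lie algebra decomposes uniquely as the direct sum of simple ideals, one per connected component of its Dynkin diagram, so g ≅ A_2 ⊕ A_8 (dimension 8 + 80 = 88).

type A_2 + type A_8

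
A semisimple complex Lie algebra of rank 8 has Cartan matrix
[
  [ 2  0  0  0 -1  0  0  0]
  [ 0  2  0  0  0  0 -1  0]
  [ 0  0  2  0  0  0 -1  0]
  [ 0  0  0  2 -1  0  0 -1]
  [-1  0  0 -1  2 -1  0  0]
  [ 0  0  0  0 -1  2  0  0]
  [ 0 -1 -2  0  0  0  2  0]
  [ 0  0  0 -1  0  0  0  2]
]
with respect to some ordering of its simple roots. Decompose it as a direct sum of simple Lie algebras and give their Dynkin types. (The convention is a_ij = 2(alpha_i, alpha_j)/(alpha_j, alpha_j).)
The diagram associated to this matrix has two connected components: the simple roots {alpha_2, alpha_3, alpha_7} form a chain of 3 nodes with a double edge at one end; the terminal node there is the unique short simple root (B_3), and {alpha_1, alpha_4, alpha_5, alpha_6, alpha_8} form a chain of 3 nodes with a fork of two nodes at one end (D_5). A semisimple Lie algebra decomposes uniquely as the direct sum of simple ideals, one per connected component of its Dynkin diagram, so g ≅ B_3 ⊕ D_5 (dimension 21 + 45 = 66).

type B_3 + type D_5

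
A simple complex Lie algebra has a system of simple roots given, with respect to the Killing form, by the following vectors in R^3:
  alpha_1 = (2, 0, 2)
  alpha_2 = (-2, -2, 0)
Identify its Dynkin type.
A_2 (sl(3))

Compute the Cartan integers a_ij = 2(alpha_i, alpha_j)/(alpha_j, alpha_j); the resulting 2x2 Cartan matrix is
[[2, -1], [-1, 2]].
All simple roots have the same length, so the diagram is simply laced. The associated Dynkin diagram is a chain of 2 nodes with single edges (A_2), so the type is A_2 (the algebra sl(3)).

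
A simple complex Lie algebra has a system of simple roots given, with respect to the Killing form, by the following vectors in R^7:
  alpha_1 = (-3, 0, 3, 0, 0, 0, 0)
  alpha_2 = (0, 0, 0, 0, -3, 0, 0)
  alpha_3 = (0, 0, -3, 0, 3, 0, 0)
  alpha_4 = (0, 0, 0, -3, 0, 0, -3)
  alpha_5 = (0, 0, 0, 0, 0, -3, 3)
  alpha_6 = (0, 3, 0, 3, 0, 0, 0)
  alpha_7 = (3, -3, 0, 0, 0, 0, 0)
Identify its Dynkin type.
Compute the Cartan integers a_ij = 2(alpha_i, alpha_j)/(alpha_j, alpha_j); the resulting 7x7 Cartan matrix is
[[2, 0, -1, 0, 0, 0, -1], [0, 2, -1, 0, 0, 0, 0], [-1, -2, 2, 0, 0, 0, 0], [0, 0, 0, 2, -1, -1, 0], [0, 0, 0, -1, 2, 0, 0], [0, 0, 0, -1, 0, 2, -1], [-1, 0, 0, 0, 0, -1, 2]].
The roots have two lengths (squared-length ratio 2:1); the short ones are alpha_{2}. The associated Dynkin diagram is a chain of 7 nodes with a double edge at one end; the terminal node there is the unique short simple root (B_7), so the type is B_7 (the algebra so(15)).

B7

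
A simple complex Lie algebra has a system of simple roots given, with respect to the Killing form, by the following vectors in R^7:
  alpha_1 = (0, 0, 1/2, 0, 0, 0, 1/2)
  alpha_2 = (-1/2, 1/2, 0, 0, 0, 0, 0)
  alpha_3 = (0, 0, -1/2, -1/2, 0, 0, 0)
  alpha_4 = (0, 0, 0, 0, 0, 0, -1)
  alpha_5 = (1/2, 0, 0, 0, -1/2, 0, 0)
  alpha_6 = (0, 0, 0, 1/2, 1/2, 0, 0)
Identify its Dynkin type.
C_6

Compute the Cartan integers a_ij = 2(alpha_i, alpha_j)/(alpha_j, alpha_j); the resulting 6x6 Cartan matrix is
[[2, 0, -1, -1, 0, 0], [0, 2, 0, 0, -1, 0], [-1, 0, 2, 0, 0, -1], [-2, 0, 0, 2, 0, 0], [0, -1, 0, 0, 2, -1], [0, 0, -1, 0, -1, 2]].
The roots have two lengths (squared-length ratio 2:1); the short ones are alpha_{1,2,3,5,6}. The associated Dynkin diagram is a chain of 6 nodes with a double edge at one end; the terminal node there is the unique long simple root (C_6), so the type is C_6 (the algebra sp(12)).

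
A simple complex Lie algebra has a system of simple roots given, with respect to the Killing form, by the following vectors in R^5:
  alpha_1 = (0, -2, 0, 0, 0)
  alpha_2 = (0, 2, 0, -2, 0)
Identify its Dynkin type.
Compute the Cartan integers a_ij = 2(alpha_i, alpha_j)/(alpha_j, alpha_j); the resulting 2x2 Cartan matrix is
[[2, -1], [-2, 2]].
The roots have two lengths (squared-length ratio 2:1); the short ones are alpha_{1}. The associated Dynkin diagram is a chain of 2 nodes with a double edge at one end; the terminal node there is the unique short simple root (B_2), so the type is B_2 (the algebra so(5)).

B_2 (so(5))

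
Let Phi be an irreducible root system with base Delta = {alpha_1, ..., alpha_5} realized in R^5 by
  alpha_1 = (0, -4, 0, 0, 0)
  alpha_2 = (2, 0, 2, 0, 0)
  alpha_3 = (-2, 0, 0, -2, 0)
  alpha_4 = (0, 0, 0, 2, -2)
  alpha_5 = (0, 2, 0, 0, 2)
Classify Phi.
C_5

Compute the Cartan integers a_ij = 2(alpha_i, alpha_j)/(alpha_j, alpha_j); the resulting 5x5 Cartan matrix is
[[2, 0, 0, 0, -2], [0, 2, -1, 0, 0], [0, -1, 2, -1, 0], [0, 0, -1, 2, -1], [-1, 0, 0, -1, 2]].
The roots have two lengths (squared-length ratio 2:1); the short ones are alpha_{2,3,4,5}. The associated Dynkin diagram is a chain of 5 nodes with a double edge at one end; the terminal node there is the unique long simple root (C_5), so the type is C_5 (the algebra sp(10)).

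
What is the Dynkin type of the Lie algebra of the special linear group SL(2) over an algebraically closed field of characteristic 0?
This is sl(2), which has dimension 2^2 - 1 = 3 and rank 2 - 1 = 1 (a Cartan subalgebra is the diagonal traceless matrices). In the classification of classical Lie algebras, the special linear algebra sl(n+1) has type A_n; here n = 1, so the Dynkin diagram is a chain of 1 nodes with single edges (A_1). Hence the type is A_1.

A_1 (sl(2))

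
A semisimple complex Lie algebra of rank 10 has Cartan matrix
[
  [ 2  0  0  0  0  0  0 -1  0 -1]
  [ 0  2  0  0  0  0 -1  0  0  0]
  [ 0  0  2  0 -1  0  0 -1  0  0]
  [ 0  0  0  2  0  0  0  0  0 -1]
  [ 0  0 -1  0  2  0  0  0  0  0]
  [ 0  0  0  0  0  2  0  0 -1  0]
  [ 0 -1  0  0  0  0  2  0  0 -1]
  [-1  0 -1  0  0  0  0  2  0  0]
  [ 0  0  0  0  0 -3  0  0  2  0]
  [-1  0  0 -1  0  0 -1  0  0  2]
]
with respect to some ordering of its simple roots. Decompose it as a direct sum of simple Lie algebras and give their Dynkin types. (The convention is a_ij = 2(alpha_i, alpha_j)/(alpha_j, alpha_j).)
E_8 ⊕ G_2

The diagram associated to this matrix has two connected components: the simple roots {alpha_1, alpha_2, alpha_3, alpha_4, alpha_5, alpha_7, alpha_8, alpha_10} form a chain of 7 nodes with one extra node attached to the third node from one end (E_8), and {alpha_6, alpha_9} form two nodes joined by a triple edge (G_2). A semisimple Lie algebra decomposes uniquely as the direct sum of simple ideals, one per connected component of its Dynkin diagram, so g ≅ E_8 ⊕ G_2 (dimension 248 + 14 = 262).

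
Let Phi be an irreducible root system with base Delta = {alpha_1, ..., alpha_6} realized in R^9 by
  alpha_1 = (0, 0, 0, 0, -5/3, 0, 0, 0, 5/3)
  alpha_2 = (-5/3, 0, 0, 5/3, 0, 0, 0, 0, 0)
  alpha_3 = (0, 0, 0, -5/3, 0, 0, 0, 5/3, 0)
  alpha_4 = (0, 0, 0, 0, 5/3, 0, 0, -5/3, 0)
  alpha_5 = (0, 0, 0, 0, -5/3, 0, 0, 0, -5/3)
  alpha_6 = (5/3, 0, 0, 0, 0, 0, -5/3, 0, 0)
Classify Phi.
D_6 (so(12))

Compute the Cartan integers a_ij = 2(alpha_i, alpha_j)/(alpha_j, alpha_j); the resulting 6x6 Cartan matrix is
[[2, 0, 0, -1, 0, 0], [0, 2, -1, 0, 0, -1], [0, -1, 2, -1, 0, 0], [-1, 0, -1, 2, -1, 0], [0, 0, 0, -1, 2, 0], [0, -1, 0, 0, 0, 2]].
All simple roots have the same length, so the diagram is simply laced. The associated Dynkin diagram is a chain of 4 nodes with a fork of two nodes at one end (D_6), so the type is D_6 (the algebra so(12)).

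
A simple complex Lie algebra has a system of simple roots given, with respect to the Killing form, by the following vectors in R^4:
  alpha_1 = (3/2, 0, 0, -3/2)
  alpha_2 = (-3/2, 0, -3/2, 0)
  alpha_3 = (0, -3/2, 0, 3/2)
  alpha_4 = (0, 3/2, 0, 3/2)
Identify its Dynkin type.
Compute the Cartan integers a_ij = 2(alpha_i, alpha_j)/(alpha_j, alpha_j); the resulting 4x4 Cartan matrix is
[[2, -1, -1, -1], [-1, 2, 0, 0], [-1, 0, 2, 0], [-1, 0, 0, 2]].
All simple roots have the same length, so the diagram is simply laced. The associated Dynkin diagram is a chain of 2 nodes with a fork of two nodes at one end (D_4), so the type is D_4 (the algebra so(8)).

type D_4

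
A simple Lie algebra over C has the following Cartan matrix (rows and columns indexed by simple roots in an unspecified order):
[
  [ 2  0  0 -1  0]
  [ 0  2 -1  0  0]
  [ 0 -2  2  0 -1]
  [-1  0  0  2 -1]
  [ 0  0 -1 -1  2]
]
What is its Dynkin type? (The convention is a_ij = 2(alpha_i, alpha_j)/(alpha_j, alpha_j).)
B5

The matrix has rank 5 with 2's on the diagonal. Reading the off-diagonal entries as Dynkin edges (a single edge where a_ij = a_ji = -1; a double or triple edge where a_ij * a_ji = 2 or 3), the diagram is a chain of 5 nodes with a double edge at one end; the terminal node there is the unique short simple root (B_5). One simple-root ordering that puts it in standard form is (alpha_1, alpha_4, alpha_5, alpha_3, alpha_2). So the algebra is type B_5, i.e. so(11).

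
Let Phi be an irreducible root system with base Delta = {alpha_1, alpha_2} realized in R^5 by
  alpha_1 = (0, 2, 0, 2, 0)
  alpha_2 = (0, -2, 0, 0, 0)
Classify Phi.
Compute the Cartan integers a_ij = 2(alpha_i, alpha_j)/(alpha_j, alpha_j); the resulting 2x2 Cartan matrix is
[[2, -2], [-1, 2]].
The roots have two lengths (squared-length ratio 2:1); the short ones are alpha_{2}. The associated Dynkin diagram is a chain of 2 nodes with a double edge at one end; the terminal node there is the unique short simple root (B_2), so the type is B_2 (the algebra so(5)).

type B_2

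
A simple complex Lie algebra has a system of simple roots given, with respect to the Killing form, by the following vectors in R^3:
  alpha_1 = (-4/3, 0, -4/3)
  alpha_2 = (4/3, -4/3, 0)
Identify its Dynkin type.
Compute the Cartan integers a_ij = 2(alpha_i, alpha_j)/(alpha_j, alpha_j); the resulting 2x2 Cartan matrix is
[[2, -1], [-1, 2]].
All simple roots have the same length, so the diagram is simply laced. The associated Dynkin diagram is a chain of 2 nodes with single edges (A_2), so the type is A_2 (the algebra sl(3)).

A2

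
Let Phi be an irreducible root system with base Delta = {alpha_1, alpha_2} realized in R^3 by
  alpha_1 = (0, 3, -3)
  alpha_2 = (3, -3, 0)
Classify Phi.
Compute the Cartan integers a_ij = 2(alpha_i, alpha_j)/(alpha_j, alpha_j); the resulting 2x2 Cartan matrix is
[[2, -1], [-1, 2]].
All simple roots have the same length, so the diagram is simply laced. The associated Dynkin diagram is a chain of 2 nodes with single edges (A_2), so the type is A_2 (the algebra sl(3)).

A_2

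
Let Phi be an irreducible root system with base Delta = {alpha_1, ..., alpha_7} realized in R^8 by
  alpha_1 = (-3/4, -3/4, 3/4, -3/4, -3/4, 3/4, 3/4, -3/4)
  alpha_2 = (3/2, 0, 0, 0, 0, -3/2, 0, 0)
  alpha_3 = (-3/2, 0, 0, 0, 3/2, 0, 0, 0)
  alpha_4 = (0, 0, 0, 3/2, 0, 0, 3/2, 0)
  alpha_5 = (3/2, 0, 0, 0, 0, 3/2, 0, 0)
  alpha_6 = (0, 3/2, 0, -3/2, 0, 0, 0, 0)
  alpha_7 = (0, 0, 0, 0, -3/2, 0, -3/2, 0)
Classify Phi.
E_7

Compute the Cartan integers a_ij = 2(alpha_i, alpha_j)/(alpha_j, alpha_j); the resulting 7x7 Cartan matrix is
[[2, -1, 0, 0, 0, 0, 0], [-1, 2, -1, 0, 0, 0, 0], [0, -1, 2, 0, -1, 0, -1], [0, 0, 0, 2, 0, -1, -1], [0, 0, -1, 0, 2, 0, 0], [0, 0, 0, -1, 0, 2, 0], [0, 0, -1, -1, 0, 0, 2]].
All simple roots have the same length, so the diagram is simply laced. The associated Dynkin diagram is a chain of 6 nodes with one extra node attached to the third node from one end (E_7), so the type is E_7.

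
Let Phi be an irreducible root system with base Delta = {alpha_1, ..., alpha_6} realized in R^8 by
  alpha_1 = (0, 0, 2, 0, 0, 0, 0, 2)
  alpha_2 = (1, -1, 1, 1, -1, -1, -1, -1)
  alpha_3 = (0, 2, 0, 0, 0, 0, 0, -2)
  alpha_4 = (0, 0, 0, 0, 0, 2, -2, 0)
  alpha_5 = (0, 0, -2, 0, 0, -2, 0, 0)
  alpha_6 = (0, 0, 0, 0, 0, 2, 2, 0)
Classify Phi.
type E_6

Compute the Cartan integers a_ij = 2(alpha_i, alpha_j)/(alpha_j, alpha_j); the resulting 6x6 Cartan matrix is
[[2, 0, -1, 0, -1, 0], [0, 2, 0, 0, 0, -1], [-1, 0, 2, 0, 0, 0], [0, 0, 0, 2, -1, 0], [-1, 0, 0, -1, 2, -1], [0, -1, 0, 0, -1, 2]].
All simple roots have the same length, so the diagram is simply laced. The associated Dynkin diagram is a chain of 5 nodes with one extra node attached to the third node from one end (E_6), so the type is E_6.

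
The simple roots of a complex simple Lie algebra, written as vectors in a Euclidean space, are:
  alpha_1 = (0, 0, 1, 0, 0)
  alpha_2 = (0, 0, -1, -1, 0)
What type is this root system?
Compute the Cartan integers a_ij = 2(alpha_i, alpha_j)/(alpha_j, alpha_j); the resulting 2x2 Cartan matrix is
[[2, -1], [-2, 2]].
The roots have two lengths (squared-length ratio 2:1); the short ones are alpha_{1}. The associated Dynkin diagram is a chain of 2 nodes with a double edge at one end; the terminal node there is the unique short simple root (B_2), so the type is B_2 (the algebra so(5)).

B_2 (so(5))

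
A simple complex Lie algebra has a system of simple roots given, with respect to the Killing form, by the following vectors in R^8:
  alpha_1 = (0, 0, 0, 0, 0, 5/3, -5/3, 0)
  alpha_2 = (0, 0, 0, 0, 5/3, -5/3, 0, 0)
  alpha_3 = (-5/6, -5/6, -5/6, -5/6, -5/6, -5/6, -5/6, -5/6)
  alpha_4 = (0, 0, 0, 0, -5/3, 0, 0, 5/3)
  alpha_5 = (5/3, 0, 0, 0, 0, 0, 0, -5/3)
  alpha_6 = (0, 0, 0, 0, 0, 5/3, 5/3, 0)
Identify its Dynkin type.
E_6

Compute the Cartan integers a_ij = 2(alpha_i, alpha_j)/(alpha_j, alpha_j); the resulting 6x6 Cartan matrix is
[[2, -1, 0, 0, 0, 0], [-1, 2, 0, -1, 0, -1], [0, 0, 2, 0, 0, -1], [0, -1, 0, 2, -1, 0], [0, 0, 0, -1, 2, 0], [0, -1, -1, 0, 0, 2]].
All simple roots have the same length, so the diagram is simply laced. The associated Dynkin diagram is a chain of 5 nodes with one extra node attached to the third node from one end (E_6), so the type is E_6.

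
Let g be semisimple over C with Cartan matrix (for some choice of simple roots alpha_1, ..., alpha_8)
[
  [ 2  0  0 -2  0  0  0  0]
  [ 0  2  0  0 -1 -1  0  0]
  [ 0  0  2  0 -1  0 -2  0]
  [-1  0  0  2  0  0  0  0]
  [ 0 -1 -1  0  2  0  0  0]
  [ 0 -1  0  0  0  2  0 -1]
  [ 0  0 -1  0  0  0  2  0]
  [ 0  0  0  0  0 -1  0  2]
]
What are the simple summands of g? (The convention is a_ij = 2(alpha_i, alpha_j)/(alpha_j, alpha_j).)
The diagram associated to this matrix has two connected components: the simple roots {alpha_1, alpha_4} form a chain of 2 nodes with a double edge at one end; the terminal node there is the unique short simple root (B_2), and {alpha_2, alpha_3, alpha_5, alpha_6, alpha_7, alpha_8} form a chain of 6 nodes with a double edge at one end; the terminal node there is the unique short simple root (B_6). A semisimple Lie algebra decomposes uniquely as the direct sum of simple ideals, one per connected component of its Dynkin diagram, so g ≅ B_2 ⊕ B_6 (dimension 10 + 78 = 88).

B_2 ⊕ B_6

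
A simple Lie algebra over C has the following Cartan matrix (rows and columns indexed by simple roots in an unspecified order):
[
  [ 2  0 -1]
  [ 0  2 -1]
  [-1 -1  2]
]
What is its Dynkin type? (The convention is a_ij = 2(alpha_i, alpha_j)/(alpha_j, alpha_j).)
A3

The matrix has rank 3 with 2's on the diagonal. Reading the off-diagonal entries as Dynkin edges (a single edge where a_ij = a_ji = -1; a double or triple edge where a_ij * a_ji = 2 or 3), the diagram is a chain of 3 nodes with single edges (A_3). One simple-root ordering that puts it in standard form is (alpha_2, alpha_3, alpha_1). So the algebra is type A_3, i.e. sl(4).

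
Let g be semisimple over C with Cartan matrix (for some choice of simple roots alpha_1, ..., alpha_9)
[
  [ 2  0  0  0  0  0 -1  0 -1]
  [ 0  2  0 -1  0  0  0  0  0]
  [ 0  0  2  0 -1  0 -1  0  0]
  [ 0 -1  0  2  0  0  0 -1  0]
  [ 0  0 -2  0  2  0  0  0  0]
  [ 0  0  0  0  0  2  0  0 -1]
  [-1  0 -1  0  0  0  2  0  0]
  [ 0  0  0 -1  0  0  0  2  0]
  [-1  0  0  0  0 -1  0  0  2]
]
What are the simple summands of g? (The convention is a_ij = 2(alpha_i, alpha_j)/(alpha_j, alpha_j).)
A_3 + C_6

The diagram associated to this matrix has two connected components: the simple roots {alpha_2, alpha_4, alpha_8} form a chain of 3 nodes with single edges (A_3), and {alpha_1, alpha_3, alpha_5, alpha_6, alpha_7, alpha_9} form a chain of 6 nodes with a double edge at one end; the terminal node there is the unique long simple root (C_6). A semisimple Lie algebra decomposes uniquely as the direct sum of simple ideals, one per connected component of its Dynkin diagram, so g ≅ A_3 ⊕ C_6 (dimension 15 + 78 = 93).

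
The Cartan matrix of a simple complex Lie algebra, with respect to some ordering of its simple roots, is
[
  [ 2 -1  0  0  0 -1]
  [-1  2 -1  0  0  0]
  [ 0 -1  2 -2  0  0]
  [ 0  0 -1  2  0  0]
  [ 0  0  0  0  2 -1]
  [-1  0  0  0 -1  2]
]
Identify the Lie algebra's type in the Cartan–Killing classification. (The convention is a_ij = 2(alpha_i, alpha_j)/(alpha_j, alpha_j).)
type B_6

The matrix has rank 6 with 2's on the diagonal. Reading the off-diagonal entries as Dynkin edges (a single edge where a_ij = a_ji = -1; a double or triple edge where a_ij * a_ji = 2 or 3), the diagram is a chain of 6 nodes with a double edge at one end; the terminal node there is the unique short simple root (B_6). One simple-root ordering that puts it in standard form is (alpha_5, alpha_6, alpha_1, alpha_2, alpha_3, alpha_4). So the algebra is type B_6, i.e. so(13).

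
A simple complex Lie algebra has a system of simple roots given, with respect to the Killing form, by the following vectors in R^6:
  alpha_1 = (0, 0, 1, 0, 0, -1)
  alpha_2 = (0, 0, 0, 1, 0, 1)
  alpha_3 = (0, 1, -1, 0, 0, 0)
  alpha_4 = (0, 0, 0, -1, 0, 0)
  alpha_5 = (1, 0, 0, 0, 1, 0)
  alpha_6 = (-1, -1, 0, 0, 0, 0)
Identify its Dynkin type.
B6

Compute the Cartan integers a_ij = 2(alpha_i, alpha_j)/(alpha_j, alpha_j); the resulting 6x6 Cartan matrix is
[[2, -1, -1, 0, 0, 0], [-1, 2, 0, -2, 0, 0], [-1, 0, 2, 0, 0, -1], [0, -1, 0, 2, 0, 0], [0, 0, 0, 0, 2, -1], [0, 0, -1, 0, -1, 2]].
The roots have two lengths (squared-length ratio 2:1); the short ones are alpha_{4}. The associated Dynkin diagram is a chain of 6 nodes with a double edge at one end; the terminal node there is the unique short simple root (B_6), so the type is B_6 (the algebra so(13)).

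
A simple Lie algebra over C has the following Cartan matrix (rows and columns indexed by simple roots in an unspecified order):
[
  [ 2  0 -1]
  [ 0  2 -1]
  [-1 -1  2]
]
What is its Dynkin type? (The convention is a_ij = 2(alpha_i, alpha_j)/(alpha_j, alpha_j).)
The matrix has rank 3 with 2's on the diagonal. Reading the off-diagonal entries as Dynkin edges (a single edge where a_ij = a_ji = -1; a double or triple edge where a_ij * a_ji = 2 or 3), the diagram is a chain of 3 nodes with single edges (A_3). One simple-root ordering that puts it in standard form is (alpha_2, alpha_3, alpha_1). So the algebra is type A_3, i.e. sl(4).

A_3 (sl(4))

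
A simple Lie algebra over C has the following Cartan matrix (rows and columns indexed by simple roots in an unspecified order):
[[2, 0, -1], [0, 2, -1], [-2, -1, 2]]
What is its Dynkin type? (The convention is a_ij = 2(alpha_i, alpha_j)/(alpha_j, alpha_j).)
The matrix has rank 3 with 2's on the diagonal. Reading the off-diagonal entries as Dynkin edges (a single edge where a_ij = a_ji = -1; a double or triple edge where a_ij * a_ji = 2 or 3), the diagram is a chain of 3 nodes with a double edge at one end; the terminal node there is the unique short simple root (B_3). One simple-root ordering that puts it in standard form is (alpha_2, alpha_3, alpha_1). So the algebra is type B_3, i.e. so(7).

B_3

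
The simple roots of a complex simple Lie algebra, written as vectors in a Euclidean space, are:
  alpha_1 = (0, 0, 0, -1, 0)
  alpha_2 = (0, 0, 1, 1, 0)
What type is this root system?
B_2

Compute the Cartan integers a_ij = 2(alpha_i, alpha_j)/(alpha_j, alpha_j); the resulting 2x2 Cartan matrix is
[[2, -1], [-2, 2]].
The roots have two lengths (squared-length ratio 2:1); the short ones are alpha_{1}. The associated Dynkin diagram is a chain of 2 nodes with a double edge at one end; the terminal node there is the unique short simple root (B_2), so the type is B_2 (the algebra so(5)).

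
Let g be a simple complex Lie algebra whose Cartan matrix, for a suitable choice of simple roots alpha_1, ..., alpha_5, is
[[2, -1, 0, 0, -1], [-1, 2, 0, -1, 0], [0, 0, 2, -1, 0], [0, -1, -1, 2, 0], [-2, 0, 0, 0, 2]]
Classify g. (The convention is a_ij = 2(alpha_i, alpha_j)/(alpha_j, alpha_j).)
C5

The matrix has rank 5 with 2's on the diagonal. Reading the off-diagonal entries as Dynkin edges (a single edge where a_ij = a_ji = -1; a double or triple edge where a_ij * a_ji = 2 or 3), the diagram is a chain of 5 nodes with a double edge at one end; the terminal node there is the unique long simple root (C_5). One simple-root ordering that puts it in standard form is (alpha_3, alpha_4, alpha_2, alpha_1, alpha_5). So the algebra is type C_5, i.e. sp(10).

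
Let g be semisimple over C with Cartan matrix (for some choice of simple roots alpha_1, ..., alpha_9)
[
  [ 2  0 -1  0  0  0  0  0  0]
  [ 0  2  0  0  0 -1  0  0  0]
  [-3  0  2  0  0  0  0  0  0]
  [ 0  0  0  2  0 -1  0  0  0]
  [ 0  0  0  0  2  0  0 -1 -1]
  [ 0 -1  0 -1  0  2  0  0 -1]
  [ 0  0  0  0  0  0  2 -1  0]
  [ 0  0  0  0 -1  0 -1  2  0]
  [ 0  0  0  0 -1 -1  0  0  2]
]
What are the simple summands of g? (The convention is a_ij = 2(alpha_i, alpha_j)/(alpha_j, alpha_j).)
The diagram associated to this matrix has two connected components: the simple roots {alpha_2, alpha_4, alpha_5, alpha_6, alpha_7, alpha_8, alpha_9} form a chain of 5 nodes with a fork of two nodes at one end (D_7), and {alpha_1, alpha_3} form two nodes joined by a triple edge (G_2). A semisimple Lie algebra decomposes uniquely as the direct sum of simple ideals, one per connected component of its Dynkin diagram, so g ≅ D_7 ⊕ G_2 (dimension 91 + 14 = 105).

D_7 + G_2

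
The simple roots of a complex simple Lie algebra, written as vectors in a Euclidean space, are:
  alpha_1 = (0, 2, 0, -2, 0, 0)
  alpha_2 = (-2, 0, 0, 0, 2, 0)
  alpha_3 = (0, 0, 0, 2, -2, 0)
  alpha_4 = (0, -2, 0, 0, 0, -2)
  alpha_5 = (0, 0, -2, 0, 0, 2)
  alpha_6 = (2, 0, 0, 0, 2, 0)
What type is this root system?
Compute the Cartan integers a_ij = 2(alpha_i, alpha_j)/(alpha_j, alpha_j); the resulting 6x6 Cartan matrix is
[[2, 0, -1, -1, 0, 0], [0, 2, -1, 0, 0, 0], [-1, -1, 2, 0, 0, -1], [-1, 0, 0, 2, -1, 0], [0, 0, 0, -1, 2, 0], [0, 0, -1, 0, 0, 2]].
All simple roots have the same length, so the diagram is simply laced. The associated Dynkin diagram is a chain of 4 nodes with a fork of two nodes at one end (D_6), so the type is D_6 (the algebra so(12)).

D6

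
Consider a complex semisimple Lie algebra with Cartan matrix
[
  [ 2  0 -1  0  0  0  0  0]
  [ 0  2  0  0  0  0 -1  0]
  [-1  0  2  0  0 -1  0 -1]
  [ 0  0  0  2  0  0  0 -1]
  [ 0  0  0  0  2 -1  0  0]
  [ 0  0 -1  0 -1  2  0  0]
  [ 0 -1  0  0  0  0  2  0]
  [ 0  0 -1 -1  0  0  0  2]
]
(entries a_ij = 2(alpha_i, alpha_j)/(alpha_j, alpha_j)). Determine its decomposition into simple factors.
The diagram associated to this matrix has two connected components: the simple roots {alpha_2, alpha_7} form a chain of 2 nodes with single edges (A_2), and {alpha_1, alpha_3, alpha_4, alpha_5, alpha_6, alpha_8} form a chain of 5 nodes with one extra node attached to the third node from one end (E_6). A semisimple Lie algebra decomposes uniquely as the direct sum of simple ideals, one per connected component of its Dynkin diagram, so g ≅ A_2 ⊕ E_6 (dimension 8 + 78 = 86).

type A_2 + type E_6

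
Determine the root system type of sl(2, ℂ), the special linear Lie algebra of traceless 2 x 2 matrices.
type A_1

This is sl(2), which has dimension 2^2 - 1 = 3 and rank 2 - 1 = 1 (a Cartan subalgebra is the diagonal traceless matrices). In the classification of classical Lie algebras, the special linear algebra sl(n+1) has type A_n; here n = 1, so the Dynkin diagram is a chain of 1 nodes with single edges (A_1). Hence the type is A_1.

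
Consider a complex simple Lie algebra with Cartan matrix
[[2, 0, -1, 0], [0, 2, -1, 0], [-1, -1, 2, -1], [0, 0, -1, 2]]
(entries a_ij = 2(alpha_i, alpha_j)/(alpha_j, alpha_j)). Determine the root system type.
type D_4

The matrix has rank 4 with 2's on the diagonal. Reading the off-diagonal entries as Dynkin edges (a single edge where a_ij = a_ji = -1; a double or triple edge where a_ij * a_ji = 2 or 3), the diagram is a chain of 2 nodes with a fork of two nodes at one end (D_4). One simple-root ordering that puts it in standard form is (alpha_1, alpha_3, alpha_4, alpha_2). So the algebra is type D_4, i.e. so(8).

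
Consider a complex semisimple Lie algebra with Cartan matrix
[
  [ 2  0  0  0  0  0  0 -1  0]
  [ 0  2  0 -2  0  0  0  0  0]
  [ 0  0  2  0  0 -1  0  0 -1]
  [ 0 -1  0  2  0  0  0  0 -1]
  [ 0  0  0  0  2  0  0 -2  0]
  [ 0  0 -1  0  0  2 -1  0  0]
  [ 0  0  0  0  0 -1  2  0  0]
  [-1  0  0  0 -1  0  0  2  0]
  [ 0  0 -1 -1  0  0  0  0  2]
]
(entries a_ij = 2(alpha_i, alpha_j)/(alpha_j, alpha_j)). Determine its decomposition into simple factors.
type C_3 + type C_6

The diagram associated to this matrix has two connected components: the simple roots {alpha_1, alpha_5, alpha_8} form a chain of 3 nodes with a double edge at one end; the terminal node there is the unique long simple root (C_3), and {alpha_2, alpha_3, alpha_4, alpha_6, alpha_7, alpha_9} form a chain of 6 nodes with a double edge at one end; the terminal node there is the unique long simple root (C_6). A semisimple Lie algebra decomposes uniquely as the direct sum of simple ideals, one per connected component of its Dynkin diagram, so g ≅ C_3 ⊕ C_6 (dimension 21 + 78 = 99).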